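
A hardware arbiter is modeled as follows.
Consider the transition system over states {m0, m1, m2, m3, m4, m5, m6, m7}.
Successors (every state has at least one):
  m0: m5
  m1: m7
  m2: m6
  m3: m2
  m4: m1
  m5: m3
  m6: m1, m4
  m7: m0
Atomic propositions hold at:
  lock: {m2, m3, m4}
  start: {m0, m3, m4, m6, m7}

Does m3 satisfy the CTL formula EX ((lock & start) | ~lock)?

Sat(lock & start) = {m3, m4}
Sat(~lock) = {m0, m1, m5, m6, m7}
Sat((lock & start) | ~lock) = {m0, m1, m3, m4, m5, m6, m7}
Sat(EX ((lock & start) | ~lock)) = {s : some successor in {m0, m1, m3, m4, m5, m6, m7}} = {m0, m1, m2, m4, m5, m6, m7}
m3 ∉ Sat(EX ((lock & start) | ~lock)) = {m0, m1, m2, m4, m5, m6, m7}, so the formula does not hold at m3.

No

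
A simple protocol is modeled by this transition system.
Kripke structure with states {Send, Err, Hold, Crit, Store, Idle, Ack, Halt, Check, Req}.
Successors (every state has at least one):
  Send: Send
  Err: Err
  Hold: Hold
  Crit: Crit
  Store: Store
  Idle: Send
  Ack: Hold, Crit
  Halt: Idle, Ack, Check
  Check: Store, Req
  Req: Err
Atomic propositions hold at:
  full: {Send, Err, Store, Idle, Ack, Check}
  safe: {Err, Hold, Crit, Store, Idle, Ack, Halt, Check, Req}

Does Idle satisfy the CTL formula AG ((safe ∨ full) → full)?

Yes

Sat(safe ∨ full) = {Send, Err, Hold, Crit, Store, Idle, Ack, Halt, Check, Req}
Sat((safe ∨ full) → full) = {Send, Err, Store, Idle, Ack, Check}
AG ((safe ∨ full) → full): greatest fixpoint, start Z0 = {Send, Err, Store, Idle, Ack, Check}, keep only states in Sat with every successor in Z. Z1 = {Send, Err, Store, Idle}; fixed.
Sat(AG ((safe ∨ full) → full)) = {Send, Err, Store, Idle}
Idle ∈ Sat(AG ((safe ∨ full) → full)) = {Send, Err, Store, Idle}, so the formula holds at Idle.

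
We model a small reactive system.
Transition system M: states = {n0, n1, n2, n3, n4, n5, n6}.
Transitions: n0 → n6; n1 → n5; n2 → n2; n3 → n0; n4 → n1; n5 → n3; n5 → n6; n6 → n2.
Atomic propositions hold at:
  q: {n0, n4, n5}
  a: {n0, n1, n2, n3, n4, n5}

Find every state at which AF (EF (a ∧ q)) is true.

Sat(a ∧ q) = {n0, n4, n5}
EF (a ∧ q): least fixpoint, start Z0 = {n0, n4, n5}, add states with some successor in Z. Z1 = {n0, n1, n3, n4, n5}; fixed.
Sat(EF (a ∧ q)) = {n0, n1, n3, n4, n5}
AF (EF (a ∧ q)): least fixpoint, start Z0 = {n0, n1, n3, n4, n5}, add states with every successor in Z. Already a fixed point.
Sat(AF (EF (a ∧ q))) = {n0, n1, n3, n4, n5}

{n0, n1, n3, n4, n5}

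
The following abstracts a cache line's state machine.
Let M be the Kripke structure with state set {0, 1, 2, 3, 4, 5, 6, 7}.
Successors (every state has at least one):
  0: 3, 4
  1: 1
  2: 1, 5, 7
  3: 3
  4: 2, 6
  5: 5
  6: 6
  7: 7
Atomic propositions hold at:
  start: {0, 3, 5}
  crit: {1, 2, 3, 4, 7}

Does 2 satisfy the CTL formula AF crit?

Yes

AF crit: least fixpoint, start Z0 = {1, 2, 3, 4, 7}, add states with every successor in Z. Z1 = {0, 1, 2, 3, 4, 7}; fixed.
Sat(AF crit) = {0, 1, 2, 3, 4, 7}
2 ∈ Sat(AF crit) = {0, 1, 2, 3, 4, 7}, so the formula holds at 2.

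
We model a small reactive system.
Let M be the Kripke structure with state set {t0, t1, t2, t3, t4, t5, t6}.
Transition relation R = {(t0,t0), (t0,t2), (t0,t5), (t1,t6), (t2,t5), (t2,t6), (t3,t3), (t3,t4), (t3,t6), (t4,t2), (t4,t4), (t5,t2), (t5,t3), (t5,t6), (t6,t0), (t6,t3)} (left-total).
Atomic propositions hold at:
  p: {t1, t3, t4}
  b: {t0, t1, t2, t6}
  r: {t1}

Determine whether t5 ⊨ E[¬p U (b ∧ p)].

No

Sat(¬p) = {t0, t2, t5, t6}
Sat(b ∧ p) = {t1}
E[¬p U (b ∧ p)]: least fixpoint, start Z0 = Sat((b ∧ p)) = {t1}, add states in Sat(¬p) with some successor in Z. Already a fixed point.
Sat(E[¬p U (b ∧ p)]) = {t1}
t5 ∉ Sat(E[¬p U (b ∧ p)]) = {t1}, so the formula does not hold at t5.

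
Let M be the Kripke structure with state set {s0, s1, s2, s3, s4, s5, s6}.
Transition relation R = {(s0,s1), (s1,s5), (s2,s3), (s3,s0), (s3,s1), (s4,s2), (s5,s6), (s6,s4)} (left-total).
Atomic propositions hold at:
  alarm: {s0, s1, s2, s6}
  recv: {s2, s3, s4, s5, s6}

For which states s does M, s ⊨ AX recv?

Sat(AX recv) = {s : every successor in {s2, s3, s4, s5, s6}} = {s1, s2, s4, s5, s6}

{s1, s2, s4, s5, s6}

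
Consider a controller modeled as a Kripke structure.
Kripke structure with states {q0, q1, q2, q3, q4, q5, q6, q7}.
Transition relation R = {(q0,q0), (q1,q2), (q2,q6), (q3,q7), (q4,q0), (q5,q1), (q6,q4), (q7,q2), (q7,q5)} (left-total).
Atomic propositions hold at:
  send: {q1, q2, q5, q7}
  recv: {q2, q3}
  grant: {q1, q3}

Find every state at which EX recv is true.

{q1, q7}

Sat(EX recv) = {s : some successor in {q2, q3}} = {q1, q7}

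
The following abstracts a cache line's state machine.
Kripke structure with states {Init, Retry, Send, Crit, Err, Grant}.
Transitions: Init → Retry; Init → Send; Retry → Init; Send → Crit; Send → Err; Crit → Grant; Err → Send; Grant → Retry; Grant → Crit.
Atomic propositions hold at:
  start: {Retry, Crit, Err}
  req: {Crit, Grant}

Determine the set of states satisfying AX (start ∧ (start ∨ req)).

{Send, Grant}

Sat(start ∨ req) = {Retry, Crit, Err, Grant}
Sat(start ∧ (start ∨ req)) = {Retry, Crit, Err}
Sat(AX (start ∧ (start ∨ req))) = {s : every successor in {Retry, Crit, Err}} = {Send, Grant}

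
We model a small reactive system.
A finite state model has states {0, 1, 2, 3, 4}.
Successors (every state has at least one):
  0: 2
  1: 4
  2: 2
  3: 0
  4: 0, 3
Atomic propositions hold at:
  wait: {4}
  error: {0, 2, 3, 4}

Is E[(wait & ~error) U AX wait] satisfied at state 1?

Yes

Sat(~error) = {1}
Sat(wait & ~error) = ∅
Sat(AX wait) = {s : every successor in {4}} = {1}
E[(wait & ~error) U AX wait]: least fixpoint, start Z0 = Sat(AX wait) = {1}, add states in Sat(wait & ~error) with some successor in Z. Already a fixed point.
Sat(E[(wait & ~error) U AX wait]) = {1}
1 ∈ Sat(E[(wait & ~error) U AX wait]) = {1}, so the formula holds at 1.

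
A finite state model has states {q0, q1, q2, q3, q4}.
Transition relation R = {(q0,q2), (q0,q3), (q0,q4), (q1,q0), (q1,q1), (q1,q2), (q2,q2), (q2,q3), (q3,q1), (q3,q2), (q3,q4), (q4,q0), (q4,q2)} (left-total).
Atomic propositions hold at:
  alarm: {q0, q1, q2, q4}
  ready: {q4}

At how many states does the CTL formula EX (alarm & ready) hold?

Sat(alarm & ready) = {q4}
Sat(EX (alarm & ready)) = {s : some successor in {q4}} = {q0, q3}
|Sat(EX (alarm & ready))| = |{q0, q3}| = 2.

2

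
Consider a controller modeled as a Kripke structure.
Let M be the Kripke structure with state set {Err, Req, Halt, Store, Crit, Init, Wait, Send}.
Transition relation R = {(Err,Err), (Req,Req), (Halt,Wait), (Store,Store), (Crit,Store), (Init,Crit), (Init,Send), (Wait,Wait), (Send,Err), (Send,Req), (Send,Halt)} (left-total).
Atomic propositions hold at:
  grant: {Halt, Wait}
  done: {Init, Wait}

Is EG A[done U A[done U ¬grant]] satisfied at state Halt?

No

Sat(¬grant) = {Err, Req, Store, Crit, Init, Send}
A[done U ¬grant]: least fixpoint, start Z0 = Sat(¬grant) = {Err, Req, Store, Crit, Init, Send}, add states in Sat(done) with every successor in Z. Already a fixed point.
Sat(A[done U ¬grant]) = {Err, Req, Store, Crit, Init, Send}
A[done U A[done U ¬grant]]: least fixpoint, start Z0 = Sat(A[done U ¬grant]) = {Err, Req, Store, Crit, Init, Send}, add states in Sat(done) with every successor in Z. Already a fixed point.
Sat(A[done U A[done U ¬grant]]) = {Err, Req, Store, Crit, Init, Send}
EG A[done U A[done U ¬grant]]: greatest fixpoint, start Z0 = {Err, Req, Store, Crit, Init, Send}, keep only states in Sat with some successor in Z. Already a fixed point.
Sat(EG A[done U A[done U ¬grant]]) = {Err, Req, Store, Crit, Init, Send}
Halt ∉ Sat(EG A[done U A[done U ¬grant]]) = {Err, Req, Store, Crit, Init, Send}, so the formula does not hold at Halt.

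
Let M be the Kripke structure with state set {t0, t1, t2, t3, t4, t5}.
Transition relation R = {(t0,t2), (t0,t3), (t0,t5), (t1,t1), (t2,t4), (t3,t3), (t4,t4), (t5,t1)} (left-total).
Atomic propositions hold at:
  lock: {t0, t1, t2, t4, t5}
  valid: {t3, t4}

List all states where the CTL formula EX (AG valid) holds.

{t0, t2, t3, t4}

AG valid: greatest fixpoint, start Z0 = {t3, t4}, keep only states in Sat with every successor in Z. Already a fixed point.
Sat(AG valid) = {t3, t4}
Sat(EX (AG valid)) = {s : some successor in {t3, t4}} = {t0, t2, t3, t4}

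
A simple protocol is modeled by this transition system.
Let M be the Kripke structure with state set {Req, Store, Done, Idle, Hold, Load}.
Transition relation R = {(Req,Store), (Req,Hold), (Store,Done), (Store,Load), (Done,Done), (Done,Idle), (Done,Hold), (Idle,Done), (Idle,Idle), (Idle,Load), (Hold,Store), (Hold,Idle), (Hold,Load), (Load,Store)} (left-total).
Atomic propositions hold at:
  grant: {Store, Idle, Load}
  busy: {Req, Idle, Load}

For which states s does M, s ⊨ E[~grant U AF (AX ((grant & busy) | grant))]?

{Req, Done, Hold, Load}

Sat(~grant) = {Req, Done, Hold}
Sat(grant & busy) = {Idle, Load}
Sat((grant & busy) | grant) = {Store, Idle, Load}
Sat(AX ((grant & busy) | grant)) = {s : every successor in {Store, Idle, Load}} = {Hold, Load}
AF (AX ((grant & busy) | grant)): least fixpoint, start Z0 = {Hold, Load}, add states with every successor in Z. Already a fixed point.
Sat(AF (AX ((grant & busy) | grant))) = {Hold, Load}
E[~grant U AF (AX ((grant & busy) | grant))]: least fixpoint, start Z0 = Sat(AF (AX ((grant & busy) | grant))) = {Hold, Load}, add states in Sat(~grant) with some successor in Z. Z1 = {Req, Done, Hold, Load}; fixed.
Sat(E[~grant U AF (AX ((grant & busy) | grant))]) = {Req, Done, Hold, Load}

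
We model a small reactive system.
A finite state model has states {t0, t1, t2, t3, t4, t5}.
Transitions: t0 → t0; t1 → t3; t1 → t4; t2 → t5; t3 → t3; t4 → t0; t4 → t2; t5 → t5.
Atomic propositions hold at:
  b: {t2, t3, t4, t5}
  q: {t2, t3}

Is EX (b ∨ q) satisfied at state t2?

Sat(b ∨ q) = {t2, t3, t4, t5}
Sat(EX (b ∨ q)) = {s : some successor in {t2, t3, t4, t5}} = {t1, t2, t3, t4, t5}
t2 ∈ Sat(EX (b ∨ q)) = {t1, t2, t3, t4, t5}, so the formula holds at t2.

Yes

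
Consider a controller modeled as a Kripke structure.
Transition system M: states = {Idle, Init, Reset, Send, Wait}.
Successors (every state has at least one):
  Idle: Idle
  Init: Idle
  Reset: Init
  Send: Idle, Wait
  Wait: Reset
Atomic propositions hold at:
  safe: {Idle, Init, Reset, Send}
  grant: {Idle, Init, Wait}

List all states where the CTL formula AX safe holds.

{Idle, Init, Reset, Wait}

Sat(AX safe) = {s : every successor in {Idle, Init, Reset, Send}} = {Idle, Init, Reset, Wait}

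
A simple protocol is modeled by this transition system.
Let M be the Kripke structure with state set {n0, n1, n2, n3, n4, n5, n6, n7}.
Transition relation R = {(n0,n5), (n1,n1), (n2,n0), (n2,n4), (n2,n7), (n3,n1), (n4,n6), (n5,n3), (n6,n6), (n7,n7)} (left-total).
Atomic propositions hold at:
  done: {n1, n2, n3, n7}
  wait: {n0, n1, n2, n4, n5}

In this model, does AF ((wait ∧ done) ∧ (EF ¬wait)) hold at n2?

Sat(wait ∧ done) = {n1, n2}
Sat(¬wait) = {n3, n6, n7}
EF ¬wait: least fixpoint, start Z0 = {n3, n6, n7}, add states with some successor in Z. Z1 = {n2, n3, n4, n5, n6, n7}; Z2 = {n0, n2, n3, n4, n5, n6, n7}; fixed.
Sat(EF ¬wait) = {n0, n2, n3, n4, n5, n6, n7}
Sat((wait ∧ done) ∧ (EF ¬wait)) = {n2}
AF ((wait ∧ done) ∧ (EF ¬wait)): least fixpoint, start Z0 = {n2}, add states with every successor in Z. Already a fixed point.
Sat(AF ((wait ∧ done) ∧ (EF ¬wait))) = {n2}
n2 ∈ Sat(AF ((wait ∧ done) ∧ (EF ¬wait))) = {n2}, so the formula holds at n2.

Yes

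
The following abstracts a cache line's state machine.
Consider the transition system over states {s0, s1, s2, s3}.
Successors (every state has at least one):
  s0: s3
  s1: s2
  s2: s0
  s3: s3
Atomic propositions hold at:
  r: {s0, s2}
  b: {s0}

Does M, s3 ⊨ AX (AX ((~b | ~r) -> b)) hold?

Sat(~b) = {s1, s2, s3}
Sat(~r) = {s1, s3}
Sat(~b | ~r) = {s1, s2, s3}
Sat((~b | ~r) -> b) = {s0}
Sat(AX ((~b | ~r) -> b)) = {s : every successor in {s0}} = {s2}
Sat(AX (AX ((~b | ~r) -> b))) = {s : every successor in {s2}} = {s1}
s3 ∉ Sat(AX (AX ((~b | ~r) -> b))) = {s1}, so the formula does not hold at s3.

No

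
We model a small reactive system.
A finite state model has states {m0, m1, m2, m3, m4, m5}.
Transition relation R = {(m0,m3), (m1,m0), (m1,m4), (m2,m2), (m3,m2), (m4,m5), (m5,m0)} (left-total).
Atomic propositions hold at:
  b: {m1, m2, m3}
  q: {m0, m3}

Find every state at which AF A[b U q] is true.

{m0, m1, m3, m4, m5}

A[b U q]: least fixpoint, start Z0 = Sat(q) = {m0, m3}, add states in Sat(b) with every successor in Z. Already a fixed point.
Sat(A[b U q]) = {m0, m3}
AF A[b U q]: least fixpoint, start Z0 = {m0, m3}, add states with every successor in Z. Z1 = {m0, m3, m5}; Z2 = {m0, m3, m4, m5}; Z3 = {m0, m1, m3, m4, m5}; fixed.
Sat(AF A[b U q]) = {m0, m1, m3, m4, m5}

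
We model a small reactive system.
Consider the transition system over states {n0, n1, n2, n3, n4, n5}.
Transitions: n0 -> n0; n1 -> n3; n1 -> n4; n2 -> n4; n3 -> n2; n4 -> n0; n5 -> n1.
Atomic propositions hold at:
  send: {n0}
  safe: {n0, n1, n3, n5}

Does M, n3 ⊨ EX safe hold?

No

Sat(EX safe) = {s : some successor in {n0, n1, n3, n5}} = {n0, n1, n4, n5}
n3 ∉ Sat(EX safe) = {n0, n1, n4, n5}, so the formula does not hold at n3.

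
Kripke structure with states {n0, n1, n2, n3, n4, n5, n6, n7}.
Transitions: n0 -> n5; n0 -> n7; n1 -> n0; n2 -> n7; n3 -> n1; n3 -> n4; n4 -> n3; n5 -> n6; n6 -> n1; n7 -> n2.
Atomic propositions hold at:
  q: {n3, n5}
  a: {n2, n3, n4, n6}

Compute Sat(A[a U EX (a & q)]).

{n4}

Sat(a & q) = {n3}
Sat(EX (a & q)) = {s : some successor in {n3}} = {n4}
A[a U EX (a & q)]: least fixpoint, start Z0 = Sat(EX (a & q)) = {n4}, add states in Sat(a) with every successor in Z. Already a fixed point.
Sat(A[a U EX (a & q)]) = {n4}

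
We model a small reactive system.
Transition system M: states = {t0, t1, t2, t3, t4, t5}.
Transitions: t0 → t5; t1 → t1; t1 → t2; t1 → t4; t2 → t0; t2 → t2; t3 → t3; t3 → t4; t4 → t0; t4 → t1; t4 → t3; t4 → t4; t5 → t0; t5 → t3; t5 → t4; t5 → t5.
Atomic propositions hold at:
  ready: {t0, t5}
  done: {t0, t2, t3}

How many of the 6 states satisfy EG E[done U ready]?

3

E[done U ready]: least fixpoint, start Z0 = Sat(ready) = {t0, t5}, add states in Sat(done) with some successor in Z. Z1 = {t0, t2, t5}; fixed.
Sat(E[done U ready]) = {t0, t2, t5}
EG E[done U ready]: greatest fixpoint, start Z0 = {t0, t2, t5}, keep only states in Sat with some successor in Z. Already a fixed point.
Sat(EG E[done U ready]) = {t0, t2, t5}
|Sat(EG E[done U ready])| = |{t0, t2, t5}| = 3.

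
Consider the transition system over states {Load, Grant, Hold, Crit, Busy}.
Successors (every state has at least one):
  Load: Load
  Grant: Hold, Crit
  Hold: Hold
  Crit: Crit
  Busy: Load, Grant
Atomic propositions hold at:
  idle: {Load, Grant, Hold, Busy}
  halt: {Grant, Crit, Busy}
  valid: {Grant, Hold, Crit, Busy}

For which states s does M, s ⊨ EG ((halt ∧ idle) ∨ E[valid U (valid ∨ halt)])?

{Grant, Hold, Crit, Busy}

Sat(halt ∧ idle) = {Grant, Busy}
Sat(valid ∨ halt) = {Grant, Hold, Crit, Busy}
E[valid U (valid ∨ halt)]: least fixpoint, start Z0 = Sat((valid ∨ halt)) = {Grant, Hold, Crit, Busy}, add states in Sat(valid) with some successor in Z. Already a fixed point.
Sat(E[valid U (valid ∨ halt)]) = {Grant, Hold, Crit, Busy}
Sat((halt ∧ idle) ∨ E[valid U (valid ∨ halt)]) = {Grant, Hold, Crit, Busy}
EG ((halt ∧ idle) ∨ E[valid U (valid ∨ halt)]): greatest fixpoint, start Z0 = {Grant, Hold, Crit, Busy}, keep only states in Sat with some successor in Z. Already a fixed point.
Sat(EG ((halt ∧ idle) ∨ E[valid U (valid ∨ halt)])) = {Grant, Hold, Crit, Busy}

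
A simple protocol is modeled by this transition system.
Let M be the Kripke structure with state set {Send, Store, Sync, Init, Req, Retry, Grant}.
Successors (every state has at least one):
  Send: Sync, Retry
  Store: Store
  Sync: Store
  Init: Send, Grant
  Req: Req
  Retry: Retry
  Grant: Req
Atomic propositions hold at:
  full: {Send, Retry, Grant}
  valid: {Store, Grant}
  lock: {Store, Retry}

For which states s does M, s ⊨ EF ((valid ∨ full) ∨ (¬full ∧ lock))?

Sat(valid ∨ full) = {Send, Store, Retry, Grant}
Sat(¬full) = {Store, Sync, Init, Req}
Sat(¬full ∧ lock) = {Store}
Sat((valid ∨ full) ∨ (¬full ∧ lock)) = {Send, Store, Retry, Grant}
EF ((valid ∨ full) ∨ (¬full ∧ lock)): least fixpoint, start Z0 = {Send, Store, Retry, Grant}, add states with some successor in Z. Z1 = {Send, Store, Sync, Init, Retry, Grant}; fixed.
Sat(EF ((valid ∨ full) ∨ (¬full ∧ lock))) = {Send, Store, Sync, Init, Retry, Grant}

{Send, Store, Sync, Init, Retry, Grant}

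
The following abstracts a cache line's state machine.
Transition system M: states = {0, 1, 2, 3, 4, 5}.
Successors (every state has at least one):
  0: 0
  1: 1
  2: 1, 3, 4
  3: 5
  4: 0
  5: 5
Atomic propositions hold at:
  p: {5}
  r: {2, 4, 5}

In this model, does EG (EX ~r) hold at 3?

Sat(~r) = {0, 1, 3}
Sat(EX ~r) = {s : some successor in {0, 1, 3}} = {0, 1, 2, 4}
EG (EX ~r): greatest fixpoint, start Z0 = {0, 1, 2, 4}, keep only states in Sat with some successor in Z. Already a fixed point.
Sat(EG (EX ~r)) = {0, 1, 2, 4}
3 ∉ Sat(EG (EX ~r)) = {0, 1, 2, 4}, so the formula does not hold at 3.

No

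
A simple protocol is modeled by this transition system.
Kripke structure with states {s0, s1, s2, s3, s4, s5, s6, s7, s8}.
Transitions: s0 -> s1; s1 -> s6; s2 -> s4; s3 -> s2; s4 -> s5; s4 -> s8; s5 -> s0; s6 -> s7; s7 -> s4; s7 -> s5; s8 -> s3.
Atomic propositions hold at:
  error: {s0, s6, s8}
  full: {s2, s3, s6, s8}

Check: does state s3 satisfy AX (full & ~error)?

Yes

Sat(~error) = {s1, s2, s3, s4, s5, s7}
Sat(full & ~error) = {s2, s3}
Sat(AX (full & ~error)) = {s : every successor in {s2, s3}} = {s3, s8}
s3 ∈ Sat(AX (full & ~error)) = {s3, s8}, so the formula holds at s3.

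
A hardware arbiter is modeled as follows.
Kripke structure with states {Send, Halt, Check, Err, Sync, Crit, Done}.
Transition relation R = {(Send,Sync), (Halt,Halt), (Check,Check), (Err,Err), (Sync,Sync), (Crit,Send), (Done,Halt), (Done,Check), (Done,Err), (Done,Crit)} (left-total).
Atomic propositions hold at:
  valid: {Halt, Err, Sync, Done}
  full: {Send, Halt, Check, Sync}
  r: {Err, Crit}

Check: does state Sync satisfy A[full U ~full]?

Sat(~full) = {Err, Crit, Done}
A[full U ~full]: least fixpoint, start Z0 = Sat(~full) = {Err, Crit, Done}, add states in Sat(full) with every successor in Z. Already a fixed point.
Sat(A[full U ~full]) = {Err, Crit, Done}
Sync ∉ Sat(A[full U ~full]) = {Err, Crit, Done}, so the formula does not hold at Sync.

No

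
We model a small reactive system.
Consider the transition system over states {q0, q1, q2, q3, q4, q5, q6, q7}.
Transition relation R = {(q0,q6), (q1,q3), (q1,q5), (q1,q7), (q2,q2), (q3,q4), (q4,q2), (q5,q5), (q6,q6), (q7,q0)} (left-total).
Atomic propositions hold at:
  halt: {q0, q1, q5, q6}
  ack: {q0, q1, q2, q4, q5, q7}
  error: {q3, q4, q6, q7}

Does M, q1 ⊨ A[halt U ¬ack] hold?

Sat(¬ack) = {q3, q6}
A[halt U ¬ack]: least fixpoint, start Z0 = Sat(¬ack) = {q3, q6}, add states in Sat(halt) with every successor in Z. Z1 = {q0, q3, q6}; fixed.
Sat(A[halt U ¬ack]) = {q0, q3, q6}
q1 ∉ Sat(A[halt U ¬ack]) = {q0, q3, q6}, so the formula does not hold at q1.

No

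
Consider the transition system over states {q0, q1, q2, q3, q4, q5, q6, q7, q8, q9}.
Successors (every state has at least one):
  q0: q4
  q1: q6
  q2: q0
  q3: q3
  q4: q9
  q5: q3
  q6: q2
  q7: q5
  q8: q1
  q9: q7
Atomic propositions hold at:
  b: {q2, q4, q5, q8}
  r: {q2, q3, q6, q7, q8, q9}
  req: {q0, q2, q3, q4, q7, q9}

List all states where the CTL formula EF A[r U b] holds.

A[r U b]: least fixpoint, start Z0 = Sat(b) = {q2, q4, q5, q8}, add states in Sat(r) with every successor in Z. Z1 = {q2, q4, q5, q6, q7, q8}; Z2 = {q2, q4, q5, q6, q7, q8, q9}; fixed.
Sat(A[r U b]) = {q2, q4, q5, q6, q7, q8, q9}
EF A[r U b]: least fixpoint, start Z0 = {q2, q4, q5, q6, q7, q8, q9}, add states with some successor in Z. Z1 = {q0, q1, q2, q4, q5, q6, q7, q8, q9}; fixed.
Sat(EF A[r U b]) = {q0, q1, q2, q4, q5, q6, q7, q8, q9}

{q0, q1, q2, q4, q5, q6, q7, q8, q9}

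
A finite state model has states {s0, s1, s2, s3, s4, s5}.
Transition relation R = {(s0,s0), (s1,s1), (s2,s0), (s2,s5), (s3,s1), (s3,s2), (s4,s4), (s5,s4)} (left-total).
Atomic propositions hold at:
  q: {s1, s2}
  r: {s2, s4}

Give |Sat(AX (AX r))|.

Sat(AX r) = {s : every successor in {s2, s4}} = {s4, s5}
Sat(AX (AX r)) = {s : every successor in {s4, s5}} = {s4, s5}
|Sat(AX (AX r))| = |{s4, s5}| = 2.

2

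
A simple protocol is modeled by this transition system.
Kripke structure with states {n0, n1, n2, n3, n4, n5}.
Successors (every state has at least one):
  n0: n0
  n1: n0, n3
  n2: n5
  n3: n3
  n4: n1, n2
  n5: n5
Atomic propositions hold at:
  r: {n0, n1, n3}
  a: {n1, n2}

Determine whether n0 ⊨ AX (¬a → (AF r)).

Sat(¬a) = {n0, n3, n4, n5}
AF r: least fixpoint, start Z0 = {n0, n1, n3}, add states with every successor in Z. Already a fixed point.
Sat(AF r) = {n0, n1, n3}
Sat(¬a → (AF r)) = {n0, n1, n2, n3}
Sat(AX (¬a → (AF r))) = {s : every successor in {n0, n1, n2, n3}} = {n0, n1, n3, n4}
n0 ∈ Sat(AX (¬a → (AF r))) = {n0, n1, n3, n4}, so the formula holds at n0.

Yes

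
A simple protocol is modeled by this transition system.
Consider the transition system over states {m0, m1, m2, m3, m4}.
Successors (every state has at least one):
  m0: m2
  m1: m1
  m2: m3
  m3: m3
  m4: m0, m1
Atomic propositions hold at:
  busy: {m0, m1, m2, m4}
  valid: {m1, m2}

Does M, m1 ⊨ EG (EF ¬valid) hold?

No

Sat(¬valid) = {m0, m3, m4}
EF ¬valid: least fixpoint, start Z0 = {m0, m3, m4}, add states with some successor in Z. Z1 = {m0, m2, m3, m4}; fixed.
Sat(EF ¬valid) = {m0, m2, m3, m4}
EG (EF ¬valid): greatest fixpoint, start Z0 = {m0, m2, m3, m4}, keep only states in Sat with some successor in Z. Already a fixed point.
Sat(EG (EF ¬valid)) = {m0, m2, m3, m4}
m1 ∉ Sat(EG (EF ¬valid)) = {m0, m2, m3, m4}, so the formula does not hold at m1.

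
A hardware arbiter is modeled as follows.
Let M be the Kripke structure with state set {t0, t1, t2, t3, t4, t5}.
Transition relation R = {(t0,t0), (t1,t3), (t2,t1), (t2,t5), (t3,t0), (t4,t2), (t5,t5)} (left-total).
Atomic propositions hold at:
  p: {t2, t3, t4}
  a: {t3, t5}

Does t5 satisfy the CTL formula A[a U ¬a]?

No

Sat(¬a) = {t0, t1, t2, t4}
A[a U ¬a]: least fixpoint, start Z0 = Sat(¬a) = {t0, t1, t2, t4}, add states in Sat(a) with every successor in Z. Z1 = {t0, t1, t2, t3, t4}; fixed.
Sat(A[a U ¬a]) = {t0, t1, t2, t3, t4}
t5 ∉ Sat(A[a U ¬a]) = {t0, t1, t2, t3, t4}, so the formula does not hold at t5.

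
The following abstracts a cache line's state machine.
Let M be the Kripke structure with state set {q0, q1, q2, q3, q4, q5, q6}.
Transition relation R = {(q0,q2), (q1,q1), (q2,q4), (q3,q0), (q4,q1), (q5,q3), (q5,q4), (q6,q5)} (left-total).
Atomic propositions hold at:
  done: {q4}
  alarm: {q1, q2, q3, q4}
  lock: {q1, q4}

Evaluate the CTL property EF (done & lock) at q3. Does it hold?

Yes

Sat(done & lock) = {q4}
EF (done & lock): least fixpoint, start Z0 = {q4}, add states with some successor in Z. Z1 = {q2, q4, q5}; Z2 = {q0, q2, q4, q5, q6}; Z3 = {q0, q2, q3, q4, q5, q6}; fixed.
Sat(EF (done & lock)) = {q0, q2, q3, q4, q5, q6}
q3 ∈ Sat(EF (done & lock)) = {q0, q2, q3, q4, q5, q6}, so the formula holds at q3.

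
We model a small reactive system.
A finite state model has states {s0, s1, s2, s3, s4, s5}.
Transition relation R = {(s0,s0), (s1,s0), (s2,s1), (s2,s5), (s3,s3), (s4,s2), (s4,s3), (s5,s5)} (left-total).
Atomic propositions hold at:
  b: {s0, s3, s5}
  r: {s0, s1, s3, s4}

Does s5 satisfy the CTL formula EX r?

No

Sat(EX r) = {s : some successor in {s0, s1, s3, s4}} = {s0, s1, s2, s3, s4}
s5 ∉ Sat(EX r) = {s0, s1, s2, s3, s4}, so the formula does not hold at s5.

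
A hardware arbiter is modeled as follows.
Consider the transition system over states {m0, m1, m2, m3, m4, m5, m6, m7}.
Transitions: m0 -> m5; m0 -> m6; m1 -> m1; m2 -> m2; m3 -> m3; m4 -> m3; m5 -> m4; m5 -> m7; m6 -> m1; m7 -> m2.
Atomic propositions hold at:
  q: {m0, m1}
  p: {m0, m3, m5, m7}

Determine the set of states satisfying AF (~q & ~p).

{m0, m2, m4, m5, m6, m7}

Sat(~q) = {m2, m3, m4, m5, m6, m7}
Sat(~p) = {m1, m2, m4, m6}
Sat(~q & ~p) = {m2, m4, m6}
AF (~q & ~p): least fixpoint, start Z0 = {m2, m4, m6}, add states with every successor in Z. Z1 = {m2, m4, m6, m7}; Z2 = {m2, m4, m5, m6, m7}; Z3 = {m0, m2, m4, m5, m6, m7}; fixed.
Sat(AF (~q & ~p)) = {m0, m2, m4, m5, m6, m7}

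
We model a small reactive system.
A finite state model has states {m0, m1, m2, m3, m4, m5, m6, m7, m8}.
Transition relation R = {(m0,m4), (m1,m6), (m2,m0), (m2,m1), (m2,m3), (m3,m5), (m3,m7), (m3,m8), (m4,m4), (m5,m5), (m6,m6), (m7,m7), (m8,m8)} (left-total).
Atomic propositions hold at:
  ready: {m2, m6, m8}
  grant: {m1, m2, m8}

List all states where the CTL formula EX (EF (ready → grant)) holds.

Sat(ready → grant) = {m0, m1, m2, m3, m4, m5, m7, m8}
EF (ready → grant): least fixpoint, start Z0 = {m0, m1, m2, m3, m4, m5, m7, m8}, add states with some successor in Z. Already a fixed point.
Sat(EF (ready → grant)) = {m0, m1, m2, m3, m4, m5, m7, m8}
Sat(EX (EF (ready → grant))) = {s : some successor in {m0, m1, m2, m3, m4, m5, m7, m8}} = {m0, m2, m3, m4, m5, m7, m8}

{m0, m2, m3, m4, m5, m7, m8}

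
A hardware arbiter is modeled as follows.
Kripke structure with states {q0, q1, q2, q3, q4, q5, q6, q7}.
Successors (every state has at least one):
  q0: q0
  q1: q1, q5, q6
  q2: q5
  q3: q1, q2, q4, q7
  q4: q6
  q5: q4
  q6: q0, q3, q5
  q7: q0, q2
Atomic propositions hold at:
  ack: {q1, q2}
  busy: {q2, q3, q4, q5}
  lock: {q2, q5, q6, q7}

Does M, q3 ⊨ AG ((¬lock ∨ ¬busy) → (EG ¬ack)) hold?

No

Sat(¬lock) = {q0, q1, q3, q4}
Sat(¬busy) = {q0, q1, q6, q7}
Sat(¬lock ∨ ¬busy) = {q0, q1, q3, q4, q6, q7}
Sat(¬ack) = {q0, q3, q4, q5, q6, q7}
EG ¬ack: greatest fixpoint, start Z0 = {q0, q3, q4, q5, q6, q7}, keep only states in Sat with some successor in Z. Already a fixed point.
Sat(EG ¬ack) = {q0, q3, q4, q5, q6, q7}
Sat((¬lock ∨ ¬busy) → (EG ¬ack)) = {q0, q2, q3, q4, q5, q6, q7}
AG ((¬lock ∨ ¬busy) → (EG ¬ack)): greatest fixpoint, start Z0 = {q0, q2, q3, q4, q5, q6, q7}, keep only states in Sat with every successor in Z. Z1 = {q0, q2, q4, q5, q6, q7}; Z2 = {q0, q2, q4, q5, q7}; Z3 = {q0, q2, q5, q7}; Z4 = {q0, q2, q7}; Z5 = {q0, q7}; Z6 = {q0}; fixed.
Sat(AG ((¬lock ∨ ¬busy) → (EG ¬ack))) = {q0}
q3 ∉ Sat(AG ((¬lock ∨ ¬busy) → (EG ¬ack))) = {q0}, so the formula does not hold at q3.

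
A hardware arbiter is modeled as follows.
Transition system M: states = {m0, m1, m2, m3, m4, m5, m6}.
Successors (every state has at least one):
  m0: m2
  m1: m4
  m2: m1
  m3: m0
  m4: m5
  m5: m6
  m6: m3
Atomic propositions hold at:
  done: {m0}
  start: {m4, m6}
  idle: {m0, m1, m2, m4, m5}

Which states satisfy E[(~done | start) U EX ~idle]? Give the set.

Sat(~done) = {m1, m2, m3, m4, m5, m6}
Sat(~done | start) = {m1, m2, m3, m4, m5, m6}
Sat(~idle) = {m3, m6}
Sat(EX ~idle) = {s : some successor in {m3, m6}} = {m5, m6}
E[(~done | start) U EX ~idle]: least fixpoint, start Z0 = Sat(EX ~idle) = {m5, m6}, add states in Sat(~done | start) with some successor in Z. Z1 = {m4, m5, m6}; Z2 = {m1, m4, m5, m6}; Z3 = {m1, m2, m4, m5, m6}; fixed.
Sat(E[(~done | start) U EX ~idle]) = {m1, m2, m4, m5, m6}

{m1, m2, m4, m5, m6}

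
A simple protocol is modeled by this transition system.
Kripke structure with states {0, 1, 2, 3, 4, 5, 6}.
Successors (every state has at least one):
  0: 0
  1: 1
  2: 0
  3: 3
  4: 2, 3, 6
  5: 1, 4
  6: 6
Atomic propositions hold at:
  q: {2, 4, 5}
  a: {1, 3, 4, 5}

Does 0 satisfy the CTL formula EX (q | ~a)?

Yes

Sat(~a) = {0, 2, 6}
Sat(q | ~a) = {0, 2, 4, 5, 6}
Sat(EX (q | ~a)) = {s : some successor in {0, 2, 4, 5, 6}} = {0, 2, 4, 5, 6}
0 ∈ Sat(EX (q | ~a)) = {0, 2, 4, 5, 6}, so the formula holds at 0.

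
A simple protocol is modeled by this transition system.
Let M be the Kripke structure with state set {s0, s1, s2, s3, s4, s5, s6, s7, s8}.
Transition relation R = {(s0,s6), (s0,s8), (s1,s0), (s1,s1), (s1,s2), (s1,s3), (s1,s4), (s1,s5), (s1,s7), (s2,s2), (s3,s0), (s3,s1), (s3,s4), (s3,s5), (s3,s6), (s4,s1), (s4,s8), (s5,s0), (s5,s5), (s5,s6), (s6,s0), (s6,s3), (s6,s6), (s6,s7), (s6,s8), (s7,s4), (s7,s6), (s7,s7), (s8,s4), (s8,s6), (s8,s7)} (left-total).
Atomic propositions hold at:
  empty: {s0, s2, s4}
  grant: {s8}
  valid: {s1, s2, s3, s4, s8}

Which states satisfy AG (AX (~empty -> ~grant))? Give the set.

Sat(~empty) = {s1, s3, s5, s6, s7, s8}
Sat(~grant) = {s0, s1, s2, s3, s4, s5, s6, s7}
Sat(~empty -> ~grant) = {s0, s1, s2, s3, s4, s5, s6, s7}
Sat(AX (~empty -> ~grant)) = {s : every successor in {s0, s1, s2, s3, s4, s5, s6, s7}} = {s1, s2, s3, s5, s7, s8}
AG (AX (~empty -> ~grant)): greatest fixpoint, start Z0 = {s1, s2, s3, s5, s7, s8}, keep only states in Sat with every successor in Z. Z1 = {s2}; fixed.
Sat(AG (AX (~empty -> ~grant))) = {s2}

{s2}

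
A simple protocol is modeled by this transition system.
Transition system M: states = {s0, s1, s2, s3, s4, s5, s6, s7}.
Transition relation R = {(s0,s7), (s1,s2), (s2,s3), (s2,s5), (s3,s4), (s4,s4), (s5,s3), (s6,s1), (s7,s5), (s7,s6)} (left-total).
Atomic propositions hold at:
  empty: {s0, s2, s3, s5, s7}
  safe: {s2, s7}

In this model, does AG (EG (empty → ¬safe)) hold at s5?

Sat(¬safe) = {s0, s1, s3, s4, s5, s6}
Sat(empty → ¬safe) = {s0, s1, s3, s4, s5, s6}
EG (empty → ¬safe): greatest fixpoint, start Z0 = {s0, s1, s3, s4, s5, s6}, keep only states in Sat with some successor in Z. Z1 = {s3, s4, s5, s6}; Z2 = {s3, s4, s5}; fixed.
Sat(EG (empty → ¬safe)) = {s3, s4, s5}
AG (EG (empty → ¬safe)): greatest fixpoint, start Z0 = {s3, s4, s5}, keep only states in Sat with every successor in Z. Already a fixed point.
Sat(AG (EG (empty → ¬safe))) = {s3, s4, s5}
s5 ∈ Sat(AG (EG (empty → ¬safe))) = {s3, s4, s5}, so the formula holds at s5.

Yes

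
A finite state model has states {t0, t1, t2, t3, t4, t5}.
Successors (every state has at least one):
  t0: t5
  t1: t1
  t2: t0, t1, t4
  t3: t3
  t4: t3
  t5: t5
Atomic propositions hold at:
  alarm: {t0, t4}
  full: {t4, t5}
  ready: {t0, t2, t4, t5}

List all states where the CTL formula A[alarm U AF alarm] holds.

AF alarm: least fixpoint, start Z0 = {t0, t4}, add states with every successor in Z. Already a fixed point.
Sat(AF alarm) = {t0, t4}
A[alarm U AF alarm]: least fixpoint, start Z0 = Sat(AF alarm) = {t0, t4}, add states in Sat(alarm) with every successor in Z. Already a fixed point.
Sat(A[alarm U AF alarm]) = {t0, t4}

{t0, t4}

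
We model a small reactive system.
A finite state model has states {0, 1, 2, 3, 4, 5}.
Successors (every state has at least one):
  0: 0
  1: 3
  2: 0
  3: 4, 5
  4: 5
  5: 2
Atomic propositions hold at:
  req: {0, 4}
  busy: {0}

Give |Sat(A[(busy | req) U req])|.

Sat(busy | req) = {0, 4}
A[(busy | req) U req]: least fixpoint, start Z0 = Sat(req) = {0, 4}, add states in Sat(busy | req) with every successor in Z. Already a fixed point.
Sat(A[(busy | req) U req]) = {0, 4}
|Sat(A[(busy | req) U req])| = |{0, 4}| = 2.

2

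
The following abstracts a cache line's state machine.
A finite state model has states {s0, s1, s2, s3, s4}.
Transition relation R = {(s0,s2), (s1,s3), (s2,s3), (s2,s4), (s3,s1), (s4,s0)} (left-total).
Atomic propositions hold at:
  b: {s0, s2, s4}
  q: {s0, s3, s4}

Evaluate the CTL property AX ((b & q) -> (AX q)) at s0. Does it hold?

Sat(b & q) = {s0, s4}
Sat(AX q) = {s : every successor in {s0, s3, s4}} = {s1, s2, s4}
Sat((b & q) -> (AX q)) = {s1, s2, s3, s4}
Sat(AX ((b & q) -> (AX q))) = {s : every successor in {s1, s2, s3, s4}} = {s0, s1, s2, s3}
s0 ∈ Sat(AX ((b & q) -> (AX q))) = {s0, s1, s2, s3}, so the formula holds at s0.

Yes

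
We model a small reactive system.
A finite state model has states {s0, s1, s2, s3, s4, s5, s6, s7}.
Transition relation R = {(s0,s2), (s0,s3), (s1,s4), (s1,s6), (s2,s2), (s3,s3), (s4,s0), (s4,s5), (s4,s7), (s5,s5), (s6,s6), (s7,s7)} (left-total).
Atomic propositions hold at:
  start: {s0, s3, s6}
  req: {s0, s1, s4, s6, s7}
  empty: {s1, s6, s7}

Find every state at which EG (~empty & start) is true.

{s0, s3}

Sat(~empty) = {s0, s2, s3, s4, s5}
Sat(~empty & start) = {s0, s3}
EG (~empty & start): greatest fixpoint, start Z0 = {s0, s3}, keep only states in Sat with some successor in Z. Already a fixed point.
Sat(EG (~empty & start)) = {s0, s3}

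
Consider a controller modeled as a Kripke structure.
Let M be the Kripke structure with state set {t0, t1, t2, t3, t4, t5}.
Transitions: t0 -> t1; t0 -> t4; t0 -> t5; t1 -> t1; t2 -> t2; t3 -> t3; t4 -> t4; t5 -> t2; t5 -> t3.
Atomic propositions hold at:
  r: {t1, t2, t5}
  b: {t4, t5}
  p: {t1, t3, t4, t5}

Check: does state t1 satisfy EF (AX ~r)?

Sat(~r) = {t0, t3, t4}
Sat(AX ~r) = {s : every successor in {t0, t3, t4}} = {t3, t4}
EF (AX ~r): least fixpoint, start Z0 = {t3, t4}, add states with some successor in Z. Z1 = {t0, t3, t4, t5}; fixed.
Sat(EF (AX ~r)) = {t0, t3, t4, t5}
t1 ∉ Sat(EF (AX ~r)) = {t0, t3, t4, t5}, so the formula does not hold at t1.

No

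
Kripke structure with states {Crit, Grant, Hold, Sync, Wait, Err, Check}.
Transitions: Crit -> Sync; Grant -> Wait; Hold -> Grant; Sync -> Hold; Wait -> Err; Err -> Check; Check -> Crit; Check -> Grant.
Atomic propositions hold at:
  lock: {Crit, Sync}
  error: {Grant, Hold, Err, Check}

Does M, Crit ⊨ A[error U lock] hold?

A[error U lock]: least fixpoint, start Z0 = Sat(lock) = {Crit, Sync}, add states in Sat(error) with every successor in Z. Already a fixed point.
Sat(A[error U lock]) = {Crit, Sync}
Crit ∈ Sat(A[error U lock]) = {Crit, Sync}, so the formula holds at Crit.

Yes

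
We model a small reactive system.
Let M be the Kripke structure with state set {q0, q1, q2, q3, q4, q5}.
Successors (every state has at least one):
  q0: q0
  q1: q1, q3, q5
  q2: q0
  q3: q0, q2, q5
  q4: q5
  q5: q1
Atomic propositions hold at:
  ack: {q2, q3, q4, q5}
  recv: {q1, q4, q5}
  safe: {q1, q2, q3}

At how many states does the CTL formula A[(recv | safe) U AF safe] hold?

5

Sat(recv | safe) = {q1, q2, q3, q4, q5}
AF safe: least fixpoint, start Z0 = {q1, q2, q3}, add states with every successor in Z. Z1 = {q1, q2, q3, q5}; Z2 = {q1, q2, q3, q4, q5}; fixed.
Sat(AF safe) = {q1, q2, q3, q4, q5}
A[(recv | safe) U AF safe]: least fixpoint, start Z0 = Sat(AF safe) = {q1, q2, q3, q4, q5}, add states in Sat(recv | safe) with every successor in Z. Already a fixed point.
Sat(A[(recv | safe) U AF safe]) = {q1, q2, q3, q4, q5}
|Sat(A[(recv | safe) U AF safe])| = |{q1, q2, q3, q4, q5}| = 5.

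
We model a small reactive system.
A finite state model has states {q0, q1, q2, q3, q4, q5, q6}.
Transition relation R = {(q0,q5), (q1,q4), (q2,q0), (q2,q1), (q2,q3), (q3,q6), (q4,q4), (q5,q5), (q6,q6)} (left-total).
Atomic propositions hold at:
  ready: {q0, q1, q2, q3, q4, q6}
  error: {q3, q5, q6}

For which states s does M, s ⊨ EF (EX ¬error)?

Sat(¬error) = {q0, q1, q2, q4}
Sat(EX ¬error) = {s : some successor in {q0, q1, q2, q4}} = {q1, q2, q4}
EF (EX ¬error): least fixpoint, start Z0 = {q1, q2, q4}, add states with some successor in Z. Already a fixed point.
Sat(EF (EX ¬error)) = {q1, q2, q4}

{q1, q2, q4}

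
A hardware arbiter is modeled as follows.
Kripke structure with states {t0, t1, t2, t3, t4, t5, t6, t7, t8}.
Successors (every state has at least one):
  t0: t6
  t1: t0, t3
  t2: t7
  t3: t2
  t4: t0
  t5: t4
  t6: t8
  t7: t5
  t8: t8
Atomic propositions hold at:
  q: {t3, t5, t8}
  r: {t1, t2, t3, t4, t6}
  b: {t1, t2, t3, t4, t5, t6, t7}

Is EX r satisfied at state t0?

Sat(EX r) = {s : some successor in {t1, t2, t3, t4, t6}} = {t0, t1, t3, t5}
t0 ∈ Sat(EX r) = {t0, t1, t3, t5}, so the formula holds at t0.

Yes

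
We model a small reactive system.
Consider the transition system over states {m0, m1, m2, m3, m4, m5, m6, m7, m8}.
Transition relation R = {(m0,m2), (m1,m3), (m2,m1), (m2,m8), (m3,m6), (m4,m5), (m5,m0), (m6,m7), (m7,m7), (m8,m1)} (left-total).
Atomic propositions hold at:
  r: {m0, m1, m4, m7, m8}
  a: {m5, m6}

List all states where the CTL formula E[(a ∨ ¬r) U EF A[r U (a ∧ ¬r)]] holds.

{m0, m1, m2, m3, m4, m5, m6, m8}

Sat(¬r) = {m2, m3, m5, m6}
Sat(a ∨ ¬r) = {m2, m3, m5, m6}
Sat(a ∧ ¬r) = {m5, m6}
A[r U (a ∧ ¬r)]: least fixpoint, start Z0 = Sat((a ∧ ¬r)) = {m5, m6}, add states in Sat(r) with every successor in Z. Z1 = {m4, m5, m6}; fixed.
Sat(A[r U (a ∧ ¬r)]) = {m4, m5, m6}
EF A[r U (a ∧ ¬r)]: least fixpoint, start Z0 = {m4, m5, m6}, add states with some successor in Z. Z1 = {m3, m4, m5, m6}; Z2 = {m1, m3, m4, m5, m6}; Z3 = {m1, m2, m3, m4, m5, m6, m8}; Z4 = {m0, m1, m2, m3, m4, m5, m6, m8}; fixed.
Sat(EF A[r U (a ∧ ¬r)]) = {m0, m1, m2, m3, m4, m5, m6, m8}
E[(a ∨ ¬r) U EF A[r U (a ∧ ¬r)]]: least fixpoint, start Z0 = Sat(EF A[r U (a ∧ ¬r)]) = {m0, m1, m2, m3, m4, m5, m6, m8}, add states in Sat(a ∨ ¬r) with some successor in Z. Already a fixed point.
Sat(E[(a ∨ ¬r) U EF A[r U (a ∧ ¬r)]]) = {m0, m1, m2, m3, m4, m5, m6, m8}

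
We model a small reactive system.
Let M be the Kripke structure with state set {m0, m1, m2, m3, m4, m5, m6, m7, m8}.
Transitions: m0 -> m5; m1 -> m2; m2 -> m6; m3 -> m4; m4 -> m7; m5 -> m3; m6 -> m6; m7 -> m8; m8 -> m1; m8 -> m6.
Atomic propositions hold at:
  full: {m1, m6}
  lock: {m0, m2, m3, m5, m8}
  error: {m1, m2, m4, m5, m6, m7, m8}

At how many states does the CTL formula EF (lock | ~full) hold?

8

Sat(~full) = {m0, m2, m3, m4, m5, m7, m8}
Sat(lock | ~full) = {m0, m2, m3, m4, m5, m7, m8}
EF (lock | ~full): least fixpoint, start Z0 = {m0, m2, m3, m4, m5, m7, m8}, add states with some successor in Z. Z1 = {m0, m1, m2, m3, m4, m5, m7, m8}; fixed.
Sat(EF (lock | ~full)) = {m0, m1, m2, m3, m4, m5, m7, m8}
|Sat(EF (lock | ~full))| = |{m0, m1, m2, m3, m4, m5, m7, m8}| = 8.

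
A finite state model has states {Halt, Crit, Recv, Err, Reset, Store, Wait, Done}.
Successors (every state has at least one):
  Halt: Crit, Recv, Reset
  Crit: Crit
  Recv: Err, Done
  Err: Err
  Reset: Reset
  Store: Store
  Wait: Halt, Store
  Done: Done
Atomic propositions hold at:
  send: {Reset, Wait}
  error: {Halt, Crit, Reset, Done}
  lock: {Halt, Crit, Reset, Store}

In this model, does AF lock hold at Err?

No

AF lock: least fixpoint, start Z0 = {Halt, Crit, Reset, Store}, add states with every successor in Z. Z1 = {Halt, Crit, Reset, Store, Wait}; fixed.
Sat(AF lock) = {Halt, Crit, Reset, Store, Wait}
Err ∉ Sat(AF lock) = {Halt, Crit, Reset, Store, Wait}, so the formula does not hold at Err.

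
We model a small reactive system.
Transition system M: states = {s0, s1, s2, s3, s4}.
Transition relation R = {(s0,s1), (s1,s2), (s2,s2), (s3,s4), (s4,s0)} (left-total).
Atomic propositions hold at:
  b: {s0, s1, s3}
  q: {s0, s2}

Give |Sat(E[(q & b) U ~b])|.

2

Sat(q & b) = {s0}
Sat(~b) = {s2, s4}
E[(q & b) U ~b]: least fixpoint, start Z0 = Sat(~b) = {s2, s4}, add states in Sat(q & b) with some successor in Z. Already a fixed point.
Sat(E[(q & b) U ~b]) = {s2, s4}
|Sat(E[(q & b) U ~b])| = |{s2, s4}| = 2.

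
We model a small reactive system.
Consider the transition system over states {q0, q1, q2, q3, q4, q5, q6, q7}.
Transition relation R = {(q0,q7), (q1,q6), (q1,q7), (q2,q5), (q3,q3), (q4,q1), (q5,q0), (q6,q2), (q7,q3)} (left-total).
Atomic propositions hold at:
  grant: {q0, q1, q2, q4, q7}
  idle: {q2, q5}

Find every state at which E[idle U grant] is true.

E[idle U grant]: least fixpoint, start Z0 = Sat(grant) = {q0, q1, q2, q4, q7}, add states in Sat(idle) with some successor in Z. Z1 = {q0, q1, q2, q4, q5, q7}; fixed.
Sat(E[idle U grant]) = {q0, q1, q2, q4, q5, q7}

{q0, q1, q2, q4, q5, q7}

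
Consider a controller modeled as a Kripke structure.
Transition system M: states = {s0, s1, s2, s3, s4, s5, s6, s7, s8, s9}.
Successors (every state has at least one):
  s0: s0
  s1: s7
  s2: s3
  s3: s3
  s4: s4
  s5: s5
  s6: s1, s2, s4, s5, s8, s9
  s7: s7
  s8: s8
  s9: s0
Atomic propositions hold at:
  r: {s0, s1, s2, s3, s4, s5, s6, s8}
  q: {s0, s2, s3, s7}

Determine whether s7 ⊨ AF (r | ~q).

Sat(~q) = {s1, s4, s5, s6, s8, s9}
Sat(r | ~q) = {s0, s1, s2, s3, s4, s5, s6, s8, s9}
AF (r | ~q): least fixpoint, start Z0 = {s0, s1, s2, s3, s4, s5, s6, s8, s9}, add states with every successor in Z. Already a fixed point.
Sat(AF (r | ~q)) = {s0, s1, s2, s3, s4, s5, s6, s8, s9}
s7 ∉ Sat(AF (r | ~q)) = {s0, s1, s2, s3, s4, s5, s6, s8, s9}, so the formula does not hold at s7.

No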